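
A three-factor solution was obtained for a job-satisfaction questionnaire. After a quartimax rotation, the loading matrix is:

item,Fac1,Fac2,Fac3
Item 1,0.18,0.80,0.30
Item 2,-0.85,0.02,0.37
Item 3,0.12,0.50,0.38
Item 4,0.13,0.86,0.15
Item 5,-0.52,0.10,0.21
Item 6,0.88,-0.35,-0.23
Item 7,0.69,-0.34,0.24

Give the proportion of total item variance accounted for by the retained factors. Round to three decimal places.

0.676

SS loadings by factor: 2.3071, 1.8781, 0.5484; total = 4.7336.
Total variance with 7 standardized items is 7, so the solution explains 4.7336/7 = 0.6762.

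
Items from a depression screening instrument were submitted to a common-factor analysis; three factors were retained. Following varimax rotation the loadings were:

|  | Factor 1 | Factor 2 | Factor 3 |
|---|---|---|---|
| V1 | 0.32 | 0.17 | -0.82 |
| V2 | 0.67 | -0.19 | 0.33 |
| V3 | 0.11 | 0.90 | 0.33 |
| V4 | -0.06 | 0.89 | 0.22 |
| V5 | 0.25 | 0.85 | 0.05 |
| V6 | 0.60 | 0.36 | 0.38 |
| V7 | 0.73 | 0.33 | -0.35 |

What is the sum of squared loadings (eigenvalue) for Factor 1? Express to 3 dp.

SS loadings for Factor 1 = 0.32² + 0.67² + 0.11² + (-0.06)² + 0.25² + 0.60² + 0.73² = 0.1024 + 0.4489 + 0.0121 + 0.0036 + 0.0625 + 0.3600 + 0.5329 = 1.5224

1.522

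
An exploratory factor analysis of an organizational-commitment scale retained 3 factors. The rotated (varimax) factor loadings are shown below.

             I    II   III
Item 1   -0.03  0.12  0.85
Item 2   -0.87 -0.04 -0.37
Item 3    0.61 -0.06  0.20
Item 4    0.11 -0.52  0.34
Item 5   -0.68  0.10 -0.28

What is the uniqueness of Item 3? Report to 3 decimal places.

h² = 0.61² + (-0.06)² + 0.20² = 0.3721 + 0.0036 + 0.0400 = 0.4157
Uniqueness u² = 1 − h² = 1 − 0.4157 = 0.5843

0.584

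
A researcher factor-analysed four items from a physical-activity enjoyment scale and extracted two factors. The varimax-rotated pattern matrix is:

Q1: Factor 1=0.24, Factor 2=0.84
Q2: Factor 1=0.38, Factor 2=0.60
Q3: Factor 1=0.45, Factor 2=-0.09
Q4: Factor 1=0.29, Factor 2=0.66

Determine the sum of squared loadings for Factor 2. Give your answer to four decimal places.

1.5093

SS loadings for Factor 2 = 0.84² + 0.60² + (-0.09)² + 0.66² = 0.7056 + 0.3600 + 0.0081 + 0.4356 = 1.5093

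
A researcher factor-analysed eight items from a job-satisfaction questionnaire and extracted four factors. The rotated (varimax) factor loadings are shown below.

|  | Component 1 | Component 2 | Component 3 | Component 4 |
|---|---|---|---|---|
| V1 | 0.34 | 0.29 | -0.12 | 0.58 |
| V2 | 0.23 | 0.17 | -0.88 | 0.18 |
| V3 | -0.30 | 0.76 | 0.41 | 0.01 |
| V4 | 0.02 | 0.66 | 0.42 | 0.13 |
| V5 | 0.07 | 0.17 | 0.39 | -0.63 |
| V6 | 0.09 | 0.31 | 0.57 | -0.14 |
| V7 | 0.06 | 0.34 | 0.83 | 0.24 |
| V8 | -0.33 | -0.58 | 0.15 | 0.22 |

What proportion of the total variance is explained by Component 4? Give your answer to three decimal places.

SS loadings for Component 4 = 0.58² + 0.18² + 0.01² + 0.13² + (-0.63)² + (-0.14)² + 0.24² + 0.22² = 0.9083
Proportion of variance = 0.9083 / 8 = 0.1135.

0.114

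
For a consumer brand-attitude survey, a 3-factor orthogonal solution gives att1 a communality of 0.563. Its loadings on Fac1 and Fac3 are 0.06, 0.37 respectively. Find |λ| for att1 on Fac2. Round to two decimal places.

0.65

Under orthogonal rotation h² = Σλ², so λ_Fac2² = h² − (0.1405) = 0.563 − 0.1405 = 0.4225.
|λ| = √0.4225 = 0.6500.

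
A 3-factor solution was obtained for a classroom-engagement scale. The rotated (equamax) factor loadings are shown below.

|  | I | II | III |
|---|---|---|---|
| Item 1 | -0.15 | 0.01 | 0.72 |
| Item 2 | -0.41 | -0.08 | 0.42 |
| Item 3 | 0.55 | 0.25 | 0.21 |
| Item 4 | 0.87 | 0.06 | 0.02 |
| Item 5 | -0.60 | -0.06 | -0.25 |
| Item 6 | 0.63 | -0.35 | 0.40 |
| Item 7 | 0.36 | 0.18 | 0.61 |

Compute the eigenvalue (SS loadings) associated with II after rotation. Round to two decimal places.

SS loadings for II = 0.01² + (-0.08)² + 0.25² + 0.06² + (-0.06)² + (-0.35)² + 0.18² = 0.0001 + 0.0064 + 0.0625 + 0.0036 + 0.0036 + 0.1225 + 0.0324 = 0.2311

0.23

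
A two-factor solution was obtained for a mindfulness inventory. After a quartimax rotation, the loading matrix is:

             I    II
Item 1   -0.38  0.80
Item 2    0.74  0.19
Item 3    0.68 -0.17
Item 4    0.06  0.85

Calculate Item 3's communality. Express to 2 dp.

h² = 0.68² + (-0.17)² = 0.4624 + 0.0289 = 0.4913

0.49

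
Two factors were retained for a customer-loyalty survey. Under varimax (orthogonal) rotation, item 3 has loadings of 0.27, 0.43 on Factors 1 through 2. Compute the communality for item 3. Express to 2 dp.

0.26

h² = 0.27² + 0.43² = 0.0729 + 0.1849 = 0.2578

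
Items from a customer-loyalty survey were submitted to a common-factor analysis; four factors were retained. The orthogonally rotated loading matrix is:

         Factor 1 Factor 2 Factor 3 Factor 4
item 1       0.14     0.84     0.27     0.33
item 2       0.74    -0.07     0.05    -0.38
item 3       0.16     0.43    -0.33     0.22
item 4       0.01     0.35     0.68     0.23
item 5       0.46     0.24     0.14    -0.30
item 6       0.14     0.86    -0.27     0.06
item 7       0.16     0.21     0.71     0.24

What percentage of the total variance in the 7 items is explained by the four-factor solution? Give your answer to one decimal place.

Communalities: 0.9070, 0.6994, 0.3678, 0.6379, 0.3788, 0.8357, 0.6314; Σh² = 4.4580.
Total variance with 7 standardized items is 7, so the solution explains 4.4580/7 = 0.6369 = 63.69%.

63.7%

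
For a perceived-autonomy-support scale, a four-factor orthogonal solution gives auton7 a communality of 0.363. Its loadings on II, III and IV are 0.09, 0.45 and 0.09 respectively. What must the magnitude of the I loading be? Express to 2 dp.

Under orthogonal rotation h² = Σλ², so λ_I² = h² − (0.2187) = 0.363 − 0.2187 = 0.1443.
|λ| = √0.1443 = 0.3799.

0.38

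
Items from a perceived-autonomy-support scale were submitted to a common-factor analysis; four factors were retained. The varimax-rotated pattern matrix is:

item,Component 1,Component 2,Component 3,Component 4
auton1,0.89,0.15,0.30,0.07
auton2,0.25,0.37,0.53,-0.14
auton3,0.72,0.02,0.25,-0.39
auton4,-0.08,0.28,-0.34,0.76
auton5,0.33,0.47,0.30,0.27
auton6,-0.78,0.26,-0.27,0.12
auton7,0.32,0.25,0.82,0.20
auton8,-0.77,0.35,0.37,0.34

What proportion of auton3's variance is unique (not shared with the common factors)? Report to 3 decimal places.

h² = 0.72² + 0.02² + 0.25² + (-0.39)² = 0.5184 + 0.0004 + 0.0625 + 0.1521 = 0.7334
Uniqueness u² = 1 − h² = 1 − 0.7334 = 0.2666

0.267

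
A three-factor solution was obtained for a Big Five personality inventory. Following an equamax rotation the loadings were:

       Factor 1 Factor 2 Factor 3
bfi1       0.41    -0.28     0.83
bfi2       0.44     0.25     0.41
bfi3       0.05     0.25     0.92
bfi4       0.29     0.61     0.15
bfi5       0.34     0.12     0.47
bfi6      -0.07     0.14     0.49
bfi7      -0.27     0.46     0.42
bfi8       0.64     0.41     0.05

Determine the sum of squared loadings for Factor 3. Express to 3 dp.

SS loadings for Factor 3 = 0.83² + 0.41² + 0.92² + 0.15² + 0.47² + 0.49² + 0.42² + 0.05² = 0.6889 + 0.1681 + 0.8464 + 0.0225 + 0.2209 + 0.2401 + 0.1764 + 0.0025 = 2.3658

2.366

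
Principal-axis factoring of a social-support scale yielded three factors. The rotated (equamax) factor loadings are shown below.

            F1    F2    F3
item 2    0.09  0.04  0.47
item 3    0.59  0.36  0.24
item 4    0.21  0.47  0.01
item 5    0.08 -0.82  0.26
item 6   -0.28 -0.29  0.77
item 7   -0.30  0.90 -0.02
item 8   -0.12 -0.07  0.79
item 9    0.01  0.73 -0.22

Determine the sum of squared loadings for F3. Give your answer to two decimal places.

1.61

SS loadings for F3 = 0.47² + 0.24² + 0.01² + 0.26² + 0.77² + (-0.02)² + 0.79² + (-0.22)² = 0.2209 + 0.0576 + 0.0001 + 0.0676 + 0.5929 + 0.0004 + 0.6241 + 0.0484 = 1.6120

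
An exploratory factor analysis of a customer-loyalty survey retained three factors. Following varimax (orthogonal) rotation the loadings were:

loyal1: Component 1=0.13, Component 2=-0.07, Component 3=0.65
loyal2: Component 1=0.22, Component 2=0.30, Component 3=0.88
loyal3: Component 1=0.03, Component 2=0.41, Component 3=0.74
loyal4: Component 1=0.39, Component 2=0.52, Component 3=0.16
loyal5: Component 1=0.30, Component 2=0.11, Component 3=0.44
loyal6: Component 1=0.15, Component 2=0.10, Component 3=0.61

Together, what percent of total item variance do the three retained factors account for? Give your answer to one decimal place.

53.7%

SS loadings by factor: 0.3308, 0.5555, 2.3358; total = 3.2221.
Total variance with 6 standardized items is 6, so the solution explains 3.2221/6 = 0.5370 = 53.70%.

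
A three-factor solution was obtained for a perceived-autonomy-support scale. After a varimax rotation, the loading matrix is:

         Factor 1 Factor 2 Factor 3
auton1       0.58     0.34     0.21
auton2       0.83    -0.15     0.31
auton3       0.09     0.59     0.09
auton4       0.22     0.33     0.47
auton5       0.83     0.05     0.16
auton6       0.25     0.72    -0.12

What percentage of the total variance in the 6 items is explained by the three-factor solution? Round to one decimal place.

Communalities: 0.4961, 0.8075, 0.3643, 0.3782, 0.7170, 0.5953; Σh² = 3.3584.
Total variance with 6 standardized items is 6, so the solution explains 3.3584/6 = 0.5597 = 55.97%.

56.0%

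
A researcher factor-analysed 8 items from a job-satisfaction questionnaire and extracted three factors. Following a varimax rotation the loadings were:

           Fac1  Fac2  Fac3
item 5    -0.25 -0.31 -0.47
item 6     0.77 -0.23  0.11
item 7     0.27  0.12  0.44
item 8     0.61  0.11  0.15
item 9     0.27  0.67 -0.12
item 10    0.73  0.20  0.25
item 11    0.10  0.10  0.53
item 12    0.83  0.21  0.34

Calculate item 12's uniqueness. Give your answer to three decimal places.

h² = 0.83² + 0.21² + 0.34² = 0.6889 + 0.0441 + 0.1156 = 0.8486
Uniqueness u² = 1 − h² = 1 − 0.8486 = 0.1514

0.151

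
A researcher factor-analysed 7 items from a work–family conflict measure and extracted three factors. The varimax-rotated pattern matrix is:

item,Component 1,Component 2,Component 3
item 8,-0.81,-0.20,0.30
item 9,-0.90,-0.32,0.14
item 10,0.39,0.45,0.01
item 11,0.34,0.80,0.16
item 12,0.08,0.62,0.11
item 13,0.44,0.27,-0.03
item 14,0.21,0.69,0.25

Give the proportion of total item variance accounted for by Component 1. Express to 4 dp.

SS loadings for Component 1 = (-0.81)² + (-0.90)² + 0.39² + 0.34² + 0.08² + 0.44² + 0.21² = 1.9779
Proportion of variance = 1.9779 / 7 = 0.2826.

0.2826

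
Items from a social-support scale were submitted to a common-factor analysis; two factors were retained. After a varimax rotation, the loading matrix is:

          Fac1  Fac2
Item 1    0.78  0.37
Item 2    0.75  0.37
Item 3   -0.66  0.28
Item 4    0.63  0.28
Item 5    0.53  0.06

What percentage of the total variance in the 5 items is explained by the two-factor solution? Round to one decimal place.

54.4%

SS loadings by factor: 2.2843, 0.4342; total = 2.7185.
Total variance with 5 standardized items is 5, so the solution explains 2.7185/5 = 0.5437 = 54.37%.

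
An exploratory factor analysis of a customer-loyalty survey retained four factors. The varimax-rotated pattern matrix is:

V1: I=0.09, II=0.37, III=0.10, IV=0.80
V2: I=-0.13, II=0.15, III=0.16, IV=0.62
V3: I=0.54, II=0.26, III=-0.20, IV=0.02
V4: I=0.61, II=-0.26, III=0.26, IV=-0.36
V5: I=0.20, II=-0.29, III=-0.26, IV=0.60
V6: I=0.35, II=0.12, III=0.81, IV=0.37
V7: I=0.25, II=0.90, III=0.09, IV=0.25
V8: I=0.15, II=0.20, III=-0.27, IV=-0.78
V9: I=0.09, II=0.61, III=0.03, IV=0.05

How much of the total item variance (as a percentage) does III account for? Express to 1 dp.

SS loadings for III = 0.10² + 0.16² + (-0.20)² + 0.26² + (-0.26)² + 0.81² + 0.09² + (-0.27)² + 0.03² = 0.9488
With 9 standardized items, total variance = 9. Proportion = 0.9488/9 = 0.1054 → 10.54%.

10.5%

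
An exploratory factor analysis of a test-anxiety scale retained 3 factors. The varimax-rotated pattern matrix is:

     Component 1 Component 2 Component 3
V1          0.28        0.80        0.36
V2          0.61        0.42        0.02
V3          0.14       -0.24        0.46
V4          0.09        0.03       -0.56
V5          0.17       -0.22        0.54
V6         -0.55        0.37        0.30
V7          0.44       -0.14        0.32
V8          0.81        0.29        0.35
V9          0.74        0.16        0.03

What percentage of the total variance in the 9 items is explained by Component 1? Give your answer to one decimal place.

24.5%

SS loadings for Component 1 = 0.28² + 0.61² + 0.14² + 0.09² + 0.17² + (-0.55)² + 0.44² + 0.81² + 0.74² = 2.2069
With 9 standardized items, total variance = 9. Proportion = 2.2069/9 = 0.2452 → 24.52%.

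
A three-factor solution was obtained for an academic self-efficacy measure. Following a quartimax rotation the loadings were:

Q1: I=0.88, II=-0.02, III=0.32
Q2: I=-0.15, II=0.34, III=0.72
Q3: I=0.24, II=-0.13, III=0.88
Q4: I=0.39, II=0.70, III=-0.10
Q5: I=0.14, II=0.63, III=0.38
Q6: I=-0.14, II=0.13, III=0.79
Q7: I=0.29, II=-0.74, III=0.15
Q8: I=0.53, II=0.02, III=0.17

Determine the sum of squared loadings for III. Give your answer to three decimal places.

2.225

SS loadings for III = 0.32² + 0.72² + 0.88² + (-0.10)² + 0.38² + 0.79² + 0.15² + 0.17² = 0.1024 + 0.5184 + 0.7744 + 0.0100 + 0.1444 + 0.6241 + 0.0225 + 0.0289 = 2.2251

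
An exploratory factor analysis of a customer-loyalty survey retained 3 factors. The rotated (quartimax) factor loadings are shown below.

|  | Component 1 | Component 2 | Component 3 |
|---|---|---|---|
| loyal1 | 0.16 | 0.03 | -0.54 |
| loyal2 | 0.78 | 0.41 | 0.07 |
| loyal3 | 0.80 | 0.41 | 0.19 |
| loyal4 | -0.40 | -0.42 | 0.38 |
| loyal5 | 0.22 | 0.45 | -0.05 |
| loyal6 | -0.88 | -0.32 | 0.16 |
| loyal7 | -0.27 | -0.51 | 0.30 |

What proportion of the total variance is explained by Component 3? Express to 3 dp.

SS loadings for Component 3 = (-0.54)² + 0.07² + 0.19² + 0.38² + (-0.05)² + 0.16² + 0.30² = 0.5951
Proportion of variance = 0.5951 / 7 = 0.0850.

0.085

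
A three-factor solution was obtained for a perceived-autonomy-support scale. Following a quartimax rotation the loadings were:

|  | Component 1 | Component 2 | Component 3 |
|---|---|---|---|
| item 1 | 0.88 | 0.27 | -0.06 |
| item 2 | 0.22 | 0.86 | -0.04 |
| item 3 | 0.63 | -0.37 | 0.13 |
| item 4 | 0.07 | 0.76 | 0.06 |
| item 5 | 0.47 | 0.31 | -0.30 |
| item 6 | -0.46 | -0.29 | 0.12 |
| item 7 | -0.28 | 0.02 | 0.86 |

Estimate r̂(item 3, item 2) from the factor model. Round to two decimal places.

r̂ = Σ λ_i·λ_j across factors = (0.63)(0.22) + (-0.37)(0.86) + (0.13)(-0.04)
  = +0.1386 -0.3182 -0.0052 = -0.1848

-0.18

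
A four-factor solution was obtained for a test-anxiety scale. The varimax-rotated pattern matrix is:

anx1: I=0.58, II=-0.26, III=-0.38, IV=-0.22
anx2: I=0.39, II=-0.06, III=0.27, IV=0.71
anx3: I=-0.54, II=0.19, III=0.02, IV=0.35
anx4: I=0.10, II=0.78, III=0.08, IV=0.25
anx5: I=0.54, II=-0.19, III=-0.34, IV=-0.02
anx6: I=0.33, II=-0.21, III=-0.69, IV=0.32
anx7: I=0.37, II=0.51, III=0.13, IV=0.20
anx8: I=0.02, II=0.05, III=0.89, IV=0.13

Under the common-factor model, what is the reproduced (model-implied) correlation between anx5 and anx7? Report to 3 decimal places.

r̂ = Σ λ_i·λ_j across factors = (0.54)(0.37) + (-0.19)(0.51) + (-0.34)(0.13) + (-0.02)(0.20)
  = +0.1998 -0.0969 -0.0442 -0.0040 = 0.0547

0.055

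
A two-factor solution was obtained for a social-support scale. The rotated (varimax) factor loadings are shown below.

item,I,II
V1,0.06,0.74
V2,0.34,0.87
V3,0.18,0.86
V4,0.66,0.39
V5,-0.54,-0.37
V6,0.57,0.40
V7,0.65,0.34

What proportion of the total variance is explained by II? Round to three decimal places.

0.373

SS loadings for II = 0.74² + 0.87² + 0.86² + 0.39² + (-0.37)² + 0.40² + 0.34² = 2.6087
Proportion of variance = 2.6087 / 7 = 0.3727.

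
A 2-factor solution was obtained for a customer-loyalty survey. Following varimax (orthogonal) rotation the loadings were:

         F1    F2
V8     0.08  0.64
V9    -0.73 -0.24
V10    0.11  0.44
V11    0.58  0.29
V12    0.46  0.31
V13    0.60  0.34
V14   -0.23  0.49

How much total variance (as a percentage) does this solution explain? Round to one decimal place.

SS loadings by factor: 1.5123, 1.1967; total = 2.7090.
Total variance with 7 standardized items is 7, so the solution explains 2.7090/7 = 0.3870 = 38.70%.

38.7%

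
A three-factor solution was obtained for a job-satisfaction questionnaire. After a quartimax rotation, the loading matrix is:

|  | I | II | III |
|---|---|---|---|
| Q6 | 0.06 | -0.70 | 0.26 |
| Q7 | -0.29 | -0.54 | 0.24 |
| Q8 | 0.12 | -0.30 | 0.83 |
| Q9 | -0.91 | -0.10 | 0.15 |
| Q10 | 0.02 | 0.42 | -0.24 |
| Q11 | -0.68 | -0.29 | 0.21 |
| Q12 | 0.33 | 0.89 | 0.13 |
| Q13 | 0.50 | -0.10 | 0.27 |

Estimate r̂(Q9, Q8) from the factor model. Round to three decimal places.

r̂ = Σ λ_i·λ_j across factors = (-0.91)(0.12) + (-0.10)(-0.30) + (0.15)(0.83)
  = -0.1092 +0.0300 +0.1245 = 0.0453

0.045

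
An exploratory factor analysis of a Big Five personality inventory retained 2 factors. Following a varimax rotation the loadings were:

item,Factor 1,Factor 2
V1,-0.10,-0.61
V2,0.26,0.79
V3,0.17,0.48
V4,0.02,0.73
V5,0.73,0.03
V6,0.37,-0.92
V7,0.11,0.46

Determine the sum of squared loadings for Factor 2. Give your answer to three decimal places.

SS loadings for Factor 2 = (-0.61)² + 0.79² + 0.48² + 0.73² + 0.03² + (-0.92)² + 0.46² = 0.3721 + 0.6241 + 0.2304 + 0.5329 + 0.0009 + 0.8464 + 0.2116 = 2.8184

2.818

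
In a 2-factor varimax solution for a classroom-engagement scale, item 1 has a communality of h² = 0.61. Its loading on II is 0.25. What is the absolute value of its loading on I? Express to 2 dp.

Under orthogonal rotation h² = Σλ², so λ_I² = h² − (0.0625) = 0.61 − 0.0625 = 0.5475.
|λ| = √0.5475 = 0.7399.

0.74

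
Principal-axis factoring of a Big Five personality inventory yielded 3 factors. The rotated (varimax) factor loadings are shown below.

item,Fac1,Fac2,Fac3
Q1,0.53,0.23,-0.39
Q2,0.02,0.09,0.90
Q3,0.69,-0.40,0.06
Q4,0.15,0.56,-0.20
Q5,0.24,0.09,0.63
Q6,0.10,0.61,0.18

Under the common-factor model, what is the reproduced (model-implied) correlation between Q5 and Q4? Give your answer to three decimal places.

r̂ = Σ λ_i·λ_j across factors = (0.24)(0.15) + (0.09)(0.56) + (0.63)(-0.20)
  = +0.0360 +0.0504 -0.1260 = -0.0396

-0.040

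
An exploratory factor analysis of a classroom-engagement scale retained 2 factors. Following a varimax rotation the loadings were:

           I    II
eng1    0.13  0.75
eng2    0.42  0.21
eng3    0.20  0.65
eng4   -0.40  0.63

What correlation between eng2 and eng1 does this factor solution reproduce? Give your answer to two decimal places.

r̂ = Σ λ_i·λ_j across factors = (0.42)(0.13) + (0.21)(0.75)
  = +0.0546 +0.1575 = 0.2121

0.21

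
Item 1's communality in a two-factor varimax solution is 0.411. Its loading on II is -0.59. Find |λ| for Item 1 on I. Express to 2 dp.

Under orthogonal rotation h² = Σλ², so λ_I² = h² − (0.3481) = 0.411 − 0.3481 = 0.0629.
|λ| = √0.0629 = 0.2508.

0.25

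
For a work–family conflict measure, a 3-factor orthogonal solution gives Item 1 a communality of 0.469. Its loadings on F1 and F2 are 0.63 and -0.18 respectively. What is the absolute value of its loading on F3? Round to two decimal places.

0.20

Under orthogonal rotation h² = Σλ², so λ_F3² = h² − (0.4293) = 0.469 − 0.4293 = 0.0397.
|λ| = √0.0397 = 0.1992.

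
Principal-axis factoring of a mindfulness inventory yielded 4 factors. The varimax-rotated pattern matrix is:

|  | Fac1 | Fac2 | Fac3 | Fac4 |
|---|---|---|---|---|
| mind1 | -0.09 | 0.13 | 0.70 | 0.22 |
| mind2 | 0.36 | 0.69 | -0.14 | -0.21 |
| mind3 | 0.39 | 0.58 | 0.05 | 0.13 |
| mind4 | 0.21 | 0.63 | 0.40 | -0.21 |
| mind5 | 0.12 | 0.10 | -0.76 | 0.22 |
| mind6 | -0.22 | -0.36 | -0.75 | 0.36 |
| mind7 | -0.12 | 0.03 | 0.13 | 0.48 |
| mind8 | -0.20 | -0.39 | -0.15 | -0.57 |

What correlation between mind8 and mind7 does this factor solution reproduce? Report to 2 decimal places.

r̂ = Σ λ_i·λ_j across factors = (-0.20)(-0.12) + (-0.39)(0.03) + (-0.15)(0.13) + (-0.57)(0.48)
  = +0.0240 -0.0117 -0.0195 -0.2736 = -0.2808

-0.28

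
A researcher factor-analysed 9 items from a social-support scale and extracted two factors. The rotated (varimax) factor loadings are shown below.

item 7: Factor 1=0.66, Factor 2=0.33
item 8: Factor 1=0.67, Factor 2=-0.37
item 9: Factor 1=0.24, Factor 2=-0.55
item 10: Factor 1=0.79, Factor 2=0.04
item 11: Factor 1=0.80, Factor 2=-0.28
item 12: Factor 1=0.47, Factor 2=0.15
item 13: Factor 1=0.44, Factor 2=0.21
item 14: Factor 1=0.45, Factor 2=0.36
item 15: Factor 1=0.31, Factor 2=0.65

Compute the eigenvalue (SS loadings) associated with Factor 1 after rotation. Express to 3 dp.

SS loadings for Factor 1 = 0.66² + 0.67² + 0.24² + 0.79² + 0.80² + 0.47² + 0.44² + 0.45² + 0.31² = 0.4356 + 0.4489 + 0.0576 + 0.6241 + 0.6400 + 0.2209 + 0.1936 + 0.2025 + 0.0961 = 2.9193

2.919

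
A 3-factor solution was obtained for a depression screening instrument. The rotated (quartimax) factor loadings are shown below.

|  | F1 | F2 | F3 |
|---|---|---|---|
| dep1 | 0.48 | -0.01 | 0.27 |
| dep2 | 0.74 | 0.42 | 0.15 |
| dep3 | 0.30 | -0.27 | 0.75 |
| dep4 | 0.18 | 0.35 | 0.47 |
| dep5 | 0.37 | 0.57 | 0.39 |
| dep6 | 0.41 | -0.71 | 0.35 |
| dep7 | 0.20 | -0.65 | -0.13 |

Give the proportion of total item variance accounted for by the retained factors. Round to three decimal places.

Communalities: 0.3034, 0.7465, 0.7254, 0.3758, 0.6139, 0.7947, 0.4794; Σh² = 4.0391.
Total variance with 7 standardized items is 7, so the solution explains 4.0391/7 = 0.5770.

0.577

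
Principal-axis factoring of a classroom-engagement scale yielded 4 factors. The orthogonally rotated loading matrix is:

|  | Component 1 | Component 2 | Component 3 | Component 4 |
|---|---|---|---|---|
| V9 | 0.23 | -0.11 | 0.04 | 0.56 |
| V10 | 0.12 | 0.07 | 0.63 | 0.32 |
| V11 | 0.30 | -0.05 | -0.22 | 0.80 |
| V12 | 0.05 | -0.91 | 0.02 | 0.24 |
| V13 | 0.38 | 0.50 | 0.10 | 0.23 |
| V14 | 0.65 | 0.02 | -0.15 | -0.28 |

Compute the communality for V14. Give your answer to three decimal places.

0.524

h² = 0.65² + 0.02² + (-0.15)² + (-0.28)² = 0.4225 + 0.0004 + 0.0225 + 0.0784 = 0.5238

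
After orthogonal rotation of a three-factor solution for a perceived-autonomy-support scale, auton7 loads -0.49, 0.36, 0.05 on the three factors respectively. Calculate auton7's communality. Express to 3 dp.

h² = (-0.49)² + 0.36² + 0.05² = 0.2401 + 0.1296 + 0.0025 = 0.3722

0.372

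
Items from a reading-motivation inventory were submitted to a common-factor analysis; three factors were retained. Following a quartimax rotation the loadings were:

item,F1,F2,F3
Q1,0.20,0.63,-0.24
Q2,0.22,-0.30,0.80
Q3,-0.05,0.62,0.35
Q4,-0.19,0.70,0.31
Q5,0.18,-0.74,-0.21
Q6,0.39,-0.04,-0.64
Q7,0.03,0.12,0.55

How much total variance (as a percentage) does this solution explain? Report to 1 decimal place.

SS loadings by factor: 0.3124, 1.9249, 1.6724; total = 3.9097.
Total variance with 7 standardized items is 7, so the solution explains 3.9097/7 = 0.5585 = 55.85%.

55.9%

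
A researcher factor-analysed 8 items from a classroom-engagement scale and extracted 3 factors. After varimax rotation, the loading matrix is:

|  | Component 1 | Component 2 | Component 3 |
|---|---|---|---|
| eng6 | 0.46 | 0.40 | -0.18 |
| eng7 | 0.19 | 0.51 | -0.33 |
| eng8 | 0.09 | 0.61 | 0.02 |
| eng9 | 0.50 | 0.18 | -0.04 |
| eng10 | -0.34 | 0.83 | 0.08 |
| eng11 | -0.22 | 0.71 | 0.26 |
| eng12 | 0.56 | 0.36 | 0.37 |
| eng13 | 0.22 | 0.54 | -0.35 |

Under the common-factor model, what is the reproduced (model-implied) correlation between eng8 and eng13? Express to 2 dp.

r̂ = Σ λ_i·λ_j across factors = (0.09)(0.22) + (0.61)(0.54) + (0.02)(-0.35)
  = +0.0198 +0.3294 -0.0070 = 0.3422

0.34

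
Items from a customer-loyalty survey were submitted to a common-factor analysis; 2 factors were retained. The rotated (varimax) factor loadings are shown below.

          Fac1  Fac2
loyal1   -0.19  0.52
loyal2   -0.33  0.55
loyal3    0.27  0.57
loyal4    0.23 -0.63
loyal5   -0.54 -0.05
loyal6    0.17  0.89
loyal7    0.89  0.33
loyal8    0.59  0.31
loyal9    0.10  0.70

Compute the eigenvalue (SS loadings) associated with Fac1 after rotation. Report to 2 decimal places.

SS loadings for Fac1 = (-0.19)² + (-0.33)² + 0.27² + 0.23² + (-0.54)² + 0.17² + 0.89² + 0.59² + 0.10² = 0.0361 + 0.1089 + 0.0729 + 0.0529 + 0.2916 + 0.0289 + 0.7921 + 0.3481 + 0.0100 = 1.7415

1.74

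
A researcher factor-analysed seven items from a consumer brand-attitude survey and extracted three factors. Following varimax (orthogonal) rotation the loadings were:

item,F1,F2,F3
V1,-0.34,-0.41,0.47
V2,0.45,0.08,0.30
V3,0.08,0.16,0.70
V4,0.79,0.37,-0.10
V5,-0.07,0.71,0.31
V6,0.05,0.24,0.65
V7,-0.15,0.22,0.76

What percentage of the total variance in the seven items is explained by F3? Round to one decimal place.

SS loadings for F3 = 0.47² + 0.30² + 0.70² + (-0.10)² + 0.31² + 0.65² + 0.76² = 1.9071
With 7 standardized items, total variance = 7. Proportion = 1.9071/7 = 0.2724 → 27.24%.

27.2%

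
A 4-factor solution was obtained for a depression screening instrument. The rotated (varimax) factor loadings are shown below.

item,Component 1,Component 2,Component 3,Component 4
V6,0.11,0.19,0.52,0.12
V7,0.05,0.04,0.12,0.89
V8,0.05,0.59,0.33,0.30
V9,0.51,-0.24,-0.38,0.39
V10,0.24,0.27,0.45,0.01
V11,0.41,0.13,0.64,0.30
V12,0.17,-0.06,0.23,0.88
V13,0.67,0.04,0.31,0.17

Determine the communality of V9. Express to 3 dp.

h² = 0.51² + (-0.24)² + (-0.38)² + 0.39² = 0.2601 + 0.0576 + 0.1444 + 0.1521 = 0.6142

0.614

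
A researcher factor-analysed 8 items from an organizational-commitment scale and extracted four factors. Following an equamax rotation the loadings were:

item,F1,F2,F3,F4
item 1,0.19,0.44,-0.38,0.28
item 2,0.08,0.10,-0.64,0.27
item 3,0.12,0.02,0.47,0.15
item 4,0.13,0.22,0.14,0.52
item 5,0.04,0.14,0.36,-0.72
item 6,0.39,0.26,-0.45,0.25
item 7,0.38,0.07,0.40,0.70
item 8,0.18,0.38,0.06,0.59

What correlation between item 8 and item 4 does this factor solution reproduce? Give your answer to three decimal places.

0.422

r̂ = Σ λ_i·λ_j across factors = (0.18)(0.13) + (0.38)(0.22) + (0.06)(0.14) + (0.59)(0.52)
  = +0.0234 +0.0836 +0.0084 +0.3068 = 0.4222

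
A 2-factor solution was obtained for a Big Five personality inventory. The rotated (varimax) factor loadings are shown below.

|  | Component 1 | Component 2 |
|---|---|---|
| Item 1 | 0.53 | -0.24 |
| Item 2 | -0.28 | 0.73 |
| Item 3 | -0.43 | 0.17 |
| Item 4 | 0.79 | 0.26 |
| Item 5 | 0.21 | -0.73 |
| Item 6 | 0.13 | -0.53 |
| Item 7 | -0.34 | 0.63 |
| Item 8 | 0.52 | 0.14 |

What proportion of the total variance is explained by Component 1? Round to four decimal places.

0.2019

SS loadings for Component 1 = 0.53² + (-0.28)² + (-0.43)² + 0.79² + 0.21² + 0.13² + (-0.34)² + 0.52² = 1.6153
Proportion of variance = 1.6153 / 8 = 0.2019.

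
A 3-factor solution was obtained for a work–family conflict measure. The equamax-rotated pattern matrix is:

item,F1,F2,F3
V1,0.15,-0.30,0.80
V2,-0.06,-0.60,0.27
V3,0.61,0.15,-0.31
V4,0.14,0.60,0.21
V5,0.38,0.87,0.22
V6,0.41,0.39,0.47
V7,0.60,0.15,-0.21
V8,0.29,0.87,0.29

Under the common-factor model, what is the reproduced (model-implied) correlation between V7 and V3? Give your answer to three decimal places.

r̂ = Σ λ_i·λ_j across factors = (0.60)(0.61) + (0.15)(0.15) + (-0.21)(-0.31)
  = +0.3660 +0.0225 +0.0651 = 0.4536

0.454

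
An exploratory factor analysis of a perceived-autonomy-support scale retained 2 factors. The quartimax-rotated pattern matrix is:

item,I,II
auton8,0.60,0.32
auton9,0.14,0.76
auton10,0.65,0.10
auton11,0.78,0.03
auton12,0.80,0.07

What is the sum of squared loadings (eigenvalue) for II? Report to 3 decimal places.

0.696

SS loadings for II = 0.32² + 0.76² + 0.10² + 0.03² + 0.07² = 0.1024 + 0.5776 + 0.0100 + 0.0009 + 0.0049 = 0.6958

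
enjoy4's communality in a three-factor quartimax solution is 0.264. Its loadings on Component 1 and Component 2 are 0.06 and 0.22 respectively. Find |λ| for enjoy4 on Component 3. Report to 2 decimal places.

0.46

Under orthogonal rotation h² = Σλ², so λ_Component 3² = h² − (0.0520) = 0.264 − 0.0520 = 0.2120.
|λ| = √0.2120 = 0.4604.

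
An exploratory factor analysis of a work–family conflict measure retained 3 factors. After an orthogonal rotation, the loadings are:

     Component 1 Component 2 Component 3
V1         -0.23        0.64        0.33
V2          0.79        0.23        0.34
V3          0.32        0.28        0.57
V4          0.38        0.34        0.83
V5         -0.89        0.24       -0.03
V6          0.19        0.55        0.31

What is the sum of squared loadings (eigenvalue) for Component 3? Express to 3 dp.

SS loadings for Component 3 = 0.33² + 0.34² + 0.57² + 0.83² + (-0.03)² + 0.31² = 0.1089 + 0.1156 + 0.3249 + 0.6889 + 0.0009 + 0.0961 = 1.3353

1.335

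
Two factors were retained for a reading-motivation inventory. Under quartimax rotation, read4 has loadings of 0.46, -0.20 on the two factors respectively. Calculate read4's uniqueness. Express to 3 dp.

0.748

h² = 0.46² + (-0.20)² = 0.2116 + 0.0400 = 0.2516
Uniqueness u² = 1 − h² = 1 − 0.2516 = 0.7484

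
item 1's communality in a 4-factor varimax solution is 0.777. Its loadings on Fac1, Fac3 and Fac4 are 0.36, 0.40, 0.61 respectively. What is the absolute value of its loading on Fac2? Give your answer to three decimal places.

0.340

Under orthogonal rotation h² = Σλ², so λ_Fac2² = h² − (0.6617) = 0.777 − 0.6617 = 0.1153.
|λ| = √0.1153 = 0.3396.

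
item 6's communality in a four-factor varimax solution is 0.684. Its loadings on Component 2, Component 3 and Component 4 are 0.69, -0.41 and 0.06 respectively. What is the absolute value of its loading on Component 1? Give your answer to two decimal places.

Under orthogonal rotation h² = Σλ², so λ_Component 1² = h² − (0.6478) = 0.684 − 0.6478 = 0.0362.
|λ| = √0.0362 = 0.1903.

0.19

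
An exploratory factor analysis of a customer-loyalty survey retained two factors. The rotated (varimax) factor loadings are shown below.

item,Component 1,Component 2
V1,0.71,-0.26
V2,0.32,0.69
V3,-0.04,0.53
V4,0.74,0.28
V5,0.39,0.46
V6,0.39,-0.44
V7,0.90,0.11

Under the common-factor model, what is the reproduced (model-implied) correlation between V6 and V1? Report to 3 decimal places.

0.391

r̂ = Σ λ_i·λ_j across factors = (0.39)(0.71) + (-0.44)(-0.26)
  = +0.2769 +0.1144 = 0.3913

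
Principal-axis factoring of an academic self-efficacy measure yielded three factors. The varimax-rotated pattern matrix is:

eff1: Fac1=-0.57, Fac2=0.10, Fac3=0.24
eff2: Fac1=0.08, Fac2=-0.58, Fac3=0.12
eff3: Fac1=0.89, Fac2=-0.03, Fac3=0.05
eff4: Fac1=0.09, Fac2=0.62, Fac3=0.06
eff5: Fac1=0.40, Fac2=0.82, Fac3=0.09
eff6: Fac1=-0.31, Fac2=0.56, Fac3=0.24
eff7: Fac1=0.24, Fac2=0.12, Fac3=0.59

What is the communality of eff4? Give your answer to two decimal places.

h² = 0.09² + 0.62² + 0.06² = 0.0081 + 0.3844 + 0.0036 = 0.3961

0.40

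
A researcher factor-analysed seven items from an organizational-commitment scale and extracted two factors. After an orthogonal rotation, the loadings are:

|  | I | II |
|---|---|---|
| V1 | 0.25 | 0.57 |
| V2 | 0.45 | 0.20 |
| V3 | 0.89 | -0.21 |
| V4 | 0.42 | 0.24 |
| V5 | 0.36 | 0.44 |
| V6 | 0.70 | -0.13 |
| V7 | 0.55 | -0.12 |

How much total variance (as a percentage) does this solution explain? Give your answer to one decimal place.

40.7%

Communalities: 0.3874, 0.2425, 0.8362, 0.2340, 0.3232, 0.5069, 0.3169; Σh² = 2.8471.
Total variance with 7 standardized items is 7, so the solution explains 2.8471/7 = 0.4067 = 40.67%.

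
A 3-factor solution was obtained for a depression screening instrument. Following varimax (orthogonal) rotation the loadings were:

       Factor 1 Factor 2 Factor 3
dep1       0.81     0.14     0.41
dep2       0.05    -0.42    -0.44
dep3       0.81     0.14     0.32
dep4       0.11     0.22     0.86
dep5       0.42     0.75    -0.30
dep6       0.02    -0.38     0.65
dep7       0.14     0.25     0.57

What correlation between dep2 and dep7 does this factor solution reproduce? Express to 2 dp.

r̂ = Σ λ_i·λ_j across factors = (0.05)(0.14) + (-0.42)(0.25) + (-0.44)(0.57)
  = +0.0070 -0.1050 -0.2508 = -0.3488

-0.35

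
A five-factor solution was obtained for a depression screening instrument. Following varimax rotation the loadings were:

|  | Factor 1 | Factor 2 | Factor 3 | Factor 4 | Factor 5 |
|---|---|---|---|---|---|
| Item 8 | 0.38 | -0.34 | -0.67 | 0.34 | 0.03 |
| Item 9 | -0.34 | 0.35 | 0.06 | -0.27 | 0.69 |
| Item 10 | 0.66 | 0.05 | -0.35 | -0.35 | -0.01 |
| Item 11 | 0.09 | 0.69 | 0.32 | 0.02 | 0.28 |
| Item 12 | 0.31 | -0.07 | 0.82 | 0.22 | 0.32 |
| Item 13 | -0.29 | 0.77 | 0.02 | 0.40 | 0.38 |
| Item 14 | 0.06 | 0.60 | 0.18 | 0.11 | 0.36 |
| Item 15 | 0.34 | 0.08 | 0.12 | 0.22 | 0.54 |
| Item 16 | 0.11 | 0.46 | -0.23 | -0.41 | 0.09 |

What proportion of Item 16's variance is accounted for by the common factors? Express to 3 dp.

0.453

h² = 0.11² + 0.46² + (-0.23)² + (-0.41)² + 0.09² = 0.0121 + 0.2116 + 0.0529 + 0.1681 + 0.0081 = 0.4528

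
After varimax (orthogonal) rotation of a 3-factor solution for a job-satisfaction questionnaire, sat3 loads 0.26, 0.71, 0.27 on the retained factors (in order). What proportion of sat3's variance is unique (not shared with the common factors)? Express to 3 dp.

0.355

h² = 0.26² + 0.71² + 0.27² = 0.0676 + 0.5041 + 0.0729 = 0.6446
Uniqueness u² = 1 − h² = 1 − 0.6446 = 0.3554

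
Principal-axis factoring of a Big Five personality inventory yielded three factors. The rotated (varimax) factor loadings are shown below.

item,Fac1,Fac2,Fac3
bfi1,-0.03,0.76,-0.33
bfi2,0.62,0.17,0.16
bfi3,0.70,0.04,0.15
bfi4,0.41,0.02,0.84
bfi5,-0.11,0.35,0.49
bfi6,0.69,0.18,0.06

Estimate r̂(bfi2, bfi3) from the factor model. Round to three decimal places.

r̂ = Σ λ_i·λ_j across factors = (0.62)(0.70) + (0.17)(0.04) + (0.16)(0.15)
  = +0.4340 +0.0068 +0.0240 = 0.4648

0.465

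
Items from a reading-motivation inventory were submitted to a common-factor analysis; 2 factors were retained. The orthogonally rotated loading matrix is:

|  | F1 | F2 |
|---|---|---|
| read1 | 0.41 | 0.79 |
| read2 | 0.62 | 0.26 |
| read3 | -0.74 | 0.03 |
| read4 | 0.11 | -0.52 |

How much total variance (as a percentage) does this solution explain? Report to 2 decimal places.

SS loadings by factor: 1.1122, 0.9630; total = 2.0752.
Total variance with 4 standardized items is 4, so the solution explains 2.0752/4 = 0.5188 = 51.88%.

51.88%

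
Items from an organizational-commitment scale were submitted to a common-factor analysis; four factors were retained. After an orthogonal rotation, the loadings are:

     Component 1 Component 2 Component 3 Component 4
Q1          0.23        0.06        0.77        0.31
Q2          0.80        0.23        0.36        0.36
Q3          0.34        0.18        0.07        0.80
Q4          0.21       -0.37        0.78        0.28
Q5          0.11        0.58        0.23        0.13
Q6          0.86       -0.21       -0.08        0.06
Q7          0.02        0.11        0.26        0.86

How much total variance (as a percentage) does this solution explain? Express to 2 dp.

77.00%

Communalities: 0.7455, 0.9521, 0.7929, 0.8678, 0.4183, 0.7937, 0.8197; Σh² = 5.3900.
Total variance with 7 standardized items is 7, so the solution explains 5.3900/7 = 0.7700 = 77.00%.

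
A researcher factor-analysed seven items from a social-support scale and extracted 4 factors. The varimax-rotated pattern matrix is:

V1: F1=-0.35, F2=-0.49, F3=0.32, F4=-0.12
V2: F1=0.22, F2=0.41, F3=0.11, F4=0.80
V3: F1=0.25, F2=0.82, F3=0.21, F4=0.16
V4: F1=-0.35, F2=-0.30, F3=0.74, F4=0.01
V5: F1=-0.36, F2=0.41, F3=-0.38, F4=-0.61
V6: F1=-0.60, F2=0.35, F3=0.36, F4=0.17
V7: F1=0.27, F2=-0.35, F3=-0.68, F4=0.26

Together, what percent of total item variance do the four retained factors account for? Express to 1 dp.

SS loadings by factor: 0.9184, 1.5837, 1.4426, 1.1487; total = 5.0934.
Total variance with 7 standardized items is 7, so the solution explains 5.0934/7 = 0.7276 = 72.76%.

72.8%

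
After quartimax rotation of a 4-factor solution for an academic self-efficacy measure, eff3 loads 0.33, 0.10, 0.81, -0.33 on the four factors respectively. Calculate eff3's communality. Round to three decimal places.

0.884

h² = 0.33² + 0.10² + 0.81² + (-0.33)² = 0.1089 + 0.0100 + 0.6561 + 0.1089 = 0.8839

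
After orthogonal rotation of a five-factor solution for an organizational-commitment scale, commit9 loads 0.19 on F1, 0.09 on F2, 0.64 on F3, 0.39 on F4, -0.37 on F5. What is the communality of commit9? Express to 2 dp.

0.74

h² = 0.19² + 0.09² + 0.64² + 0.39² + (-0.37)² = 0.0361 + 0.0081 + 0.4096 + 0.1521 + 0.1369 = 0.7428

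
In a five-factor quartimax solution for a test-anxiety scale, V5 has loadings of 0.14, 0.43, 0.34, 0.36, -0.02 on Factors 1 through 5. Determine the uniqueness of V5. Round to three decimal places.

h² = 0.14² + 0.43² + 0.34² + 0.36² + (-0.02)² = 0.0196 + 0.1849 + 0.1156 + 0.1296 + 0.0004 = 0.4501
Uniqueness u² = 1 − h² = 1 − 0.4501 = 0.5499

0.550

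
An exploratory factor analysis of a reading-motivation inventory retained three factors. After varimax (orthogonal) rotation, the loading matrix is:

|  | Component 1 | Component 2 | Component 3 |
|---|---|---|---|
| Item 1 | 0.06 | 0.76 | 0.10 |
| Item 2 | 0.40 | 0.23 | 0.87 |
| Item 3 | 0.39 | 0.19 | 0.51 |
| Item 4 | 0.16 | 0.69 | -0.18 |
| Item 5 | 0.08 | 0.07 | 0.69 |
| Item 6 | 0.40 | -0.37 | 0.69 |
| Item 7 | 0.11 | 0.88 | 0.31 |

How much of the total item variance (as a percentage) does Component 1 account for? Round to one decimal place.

7.4%

SS loadings for Component 1 = 0.06² + 0.40² + 0.39² + 0.16² + 0.08² + 0.40² + 0.11² = 0.5198
With 7 standardized items, total variance = 7. Proportion = 0.5198/7 = 0.0743 → 7.43%.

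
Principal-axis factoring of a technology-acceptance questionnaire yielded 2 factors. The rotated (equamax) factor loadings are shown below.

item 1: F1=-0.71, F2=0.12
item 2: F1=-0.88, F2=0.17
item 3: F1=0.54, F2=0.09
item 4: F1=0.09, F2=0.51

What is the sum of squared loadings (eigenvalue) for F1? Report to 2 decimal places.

SS loadings for F1 = (-0.71)² + (-0.88)² + 0.54² + 0.09² = 0.5041 + 0.7744 + 0.2916 + 0.0081 = 1.5782

1.58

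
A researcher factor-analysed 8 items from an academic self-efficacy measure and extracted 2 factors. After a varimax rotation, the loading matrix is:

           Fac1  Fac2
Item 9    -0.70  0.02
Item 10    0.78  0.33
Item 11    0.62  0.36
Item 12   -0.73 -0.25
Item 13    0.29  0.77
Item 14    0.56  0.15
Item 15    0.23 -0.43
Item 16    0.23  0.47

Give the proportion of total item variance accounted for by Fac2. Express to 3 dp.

0.165

SS loadings for Fac2 = 0.02² + 0.33² + 0.36² + (-0.25)² + 0.77² + 0.15² + (-0.43)² + 0.47² = 1.3226
Proportion of variance = 1.3226 / 8 = 0.1653.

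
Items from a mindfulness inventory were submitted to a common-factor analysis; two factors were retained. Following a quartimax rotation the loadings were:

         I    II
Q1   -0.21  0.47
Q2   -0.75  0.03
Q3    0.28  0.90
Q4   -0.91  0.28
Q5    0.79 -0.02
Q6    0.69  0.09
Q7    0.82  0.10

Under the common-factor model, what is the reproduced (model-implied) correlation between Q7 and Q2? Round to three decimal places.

r̂ = Σ λ_i·λ_j across factors = (0.82)(-0.75) + (0.10)(0.03)
  = -0.6150 +0.0030 = -0.6120

-0.612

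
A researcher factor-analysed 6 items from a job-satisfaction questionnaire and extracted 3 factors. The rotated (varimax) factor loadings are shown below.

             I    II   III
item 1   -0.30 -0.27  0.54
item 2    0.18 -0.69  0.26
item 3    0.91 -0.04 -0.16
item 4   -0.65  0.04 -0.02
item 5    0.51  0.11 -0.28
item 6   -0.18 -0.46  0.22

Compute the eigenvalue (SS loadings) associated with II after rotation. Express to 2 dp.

0.78

SS loadings for II = (-0.27)² + (-0.69)² + (-0.04)² + 0.04² + 0.11² + (-0.46)² = 0.0729 + 0.4761 + 0.0016 + 0.0016 + 0.0121 + 0.2116 = 0.7759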